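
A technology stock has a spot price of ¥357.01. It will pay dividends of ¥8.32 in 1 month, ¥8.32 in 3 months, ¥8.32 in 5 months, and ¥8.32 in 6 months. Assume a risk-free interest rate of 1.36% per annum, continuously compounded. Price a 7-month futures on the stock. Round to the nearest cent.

PV(dividends) I = 8.32·e^(−0.0136·1/12) + 8.32·e^(−0.0136·3/12) + 8.32·e^(−0.0136·5/12) + 8.32·e^(−0.0136·6/12)
I = 8.3106 + 8.2918 + 8.2730 + 8.2636 = 33.1390
F = (S − I)·e^(rT) = (357.01 − 33.1390) · e^(0.0136·7/12)
= 323.8710 · e^0.007933 = 323.8710 × 1.007965 = ¥326.45

¥326.45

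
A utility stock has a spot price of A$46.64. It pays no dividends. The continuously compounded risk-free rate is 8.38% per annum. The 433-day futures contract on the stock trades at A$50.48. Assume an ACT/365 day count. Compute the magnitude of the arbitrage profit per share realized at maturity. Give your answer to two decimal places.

A$1.03 per share

Fair futures: F* = S·e^(carry·T), with carry = r = 0.0838
F* = 46.64 · e^(0.0838 × 433/365) = 46.64 · e^0.099412 = 46.64 × 1.104521 = A$51.5149
Market A$50.48 < fair A$51.5149: forward underpriced → reverse cash-and-carry (short spot, go long the forward).
At maturity, profit = |F_mkt − F*| = |50.48 − 51.5149| = A$1.03 per share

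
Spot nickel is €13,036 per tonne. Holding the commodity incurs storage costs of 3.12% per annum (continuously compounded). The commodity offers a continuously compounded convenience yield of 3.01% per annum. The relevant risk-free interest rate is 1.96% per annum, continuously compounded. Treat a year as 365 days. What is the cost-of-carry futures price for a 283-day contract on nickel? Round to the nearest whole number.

€13,247 per tonne

Net carry = r + u − y = 0.0196 + 0.0312 − 0.0301 = 0.0207
F = S·e^((r+u−y)T) = 13036 · e^(0.0207 × 283/365) = 13036 · e^0.016050
= 13036 × 1.016179 = €13,247 per tonne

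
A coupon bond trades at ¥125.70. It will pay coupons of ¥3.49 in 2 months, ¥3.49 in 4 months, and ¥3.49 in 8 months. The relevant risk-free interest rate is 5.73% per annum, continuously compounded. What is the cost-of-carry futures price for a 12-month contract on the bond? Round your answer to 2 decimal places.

PV(coupons) I = 3.49·e^(−0.0573·2/12) + 3.49·e^(−0.0573·4/12) + 3.49·e^(−0.0573·8/12)
I = 3.4568 + 3.4240 + 3.3592 = 10.2400
F = (S − I)·e^(rT) = (125.70 − 10.2400) · e^(0.0573·12/12)
= 115.4600 · e^0.057300 = 115.4600 × 1.058973 = ¥122.27

¥122.27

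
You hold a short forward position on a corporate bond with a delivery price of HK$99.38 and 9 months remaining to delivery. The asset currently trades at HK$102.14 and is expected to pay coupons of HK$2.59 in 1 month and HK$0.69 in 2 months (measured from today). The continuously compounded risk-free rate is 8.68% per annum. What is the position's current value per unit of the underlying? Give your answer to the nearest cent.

-HK$5.77

PV(remaining coupons) I = 2.59·e^(−0.0868·1/12) + 0.69·e^(−0.0868·2/12) = 3.2514
Current forward F = (S − I)·e^(rT) = (102.14 − 3.2514)·e^(0.0868·9/12) = 98.8886 × 1.067266 = 105.5404
Value (long) = (F − K)·e^(−rT) = (105.5404 − 99.38) × 0.936974 = 5.7721
Short position value = −(long value) = -HK$5.77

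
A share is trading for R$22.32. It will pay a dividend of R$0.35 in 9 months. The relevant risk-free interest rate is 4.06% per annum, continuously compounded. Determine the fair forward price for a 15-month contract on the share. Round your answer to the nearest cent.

R$23.12

PV(dividends) I = 0.35·e^(−0.0406·9/12)
I = 0.3395
F = (S − I)·e^(rT) = (22.32 − 0.3395) · e^(0.0406·15/12)
= 21.9805 · e^0.050750 = 21.9805 × 1.052060 = R$23.12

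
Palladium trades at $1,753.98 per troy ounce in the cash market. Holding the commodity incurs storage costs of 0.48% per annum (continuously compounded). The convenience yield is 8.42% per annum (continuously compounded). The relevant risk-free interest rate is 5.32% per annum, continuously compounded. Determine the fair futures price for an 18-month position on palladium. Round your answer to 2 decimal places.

$1,686.39 per troy ounce

Net carry = r + u − y = 0.0532 + 0.0048 − 0.0842 = -0.0262
F = S·e^((r+u−y)T) = 1753.98 · e^(-0.0262 × 18/12) = 1753.98 · e^-0.03930000
= 1753.98 × 0.96146223 = $1,686.39 per troy ounce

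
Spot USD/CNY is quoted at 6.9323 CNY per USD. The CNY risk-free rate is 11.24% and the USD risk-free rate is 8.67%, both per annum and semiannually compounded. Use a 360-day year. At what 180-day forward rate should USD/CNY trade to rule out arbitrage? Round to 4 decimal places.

By covered interest parity, F = S · (1+r_CNY/2)^(2T) / (1+r_USD/2)^(2T)
= 6.9323 × 1.056200 / 1.043350 = 6.9323 × 1.012316
F = 7.0177 CNY per USD

7.0177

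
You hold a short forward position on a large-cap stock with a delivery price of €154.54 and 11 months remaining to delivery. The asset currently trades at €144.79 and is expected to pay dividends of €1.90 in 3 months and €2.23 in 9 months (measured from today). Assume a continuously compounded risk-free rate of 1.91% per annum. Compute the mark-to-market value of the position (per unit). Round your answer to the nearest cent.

PV(remaining dividends) I = 1.90·e^(−0.0191·3/12) + 2.23·e^(−0.0191·9/12) = 4.0892
Current forward F = (S − I)·e^(rT) = (144.79 − 4.0892)·e^(0.0191·11/12) = 140.7008 × 1.017663 = 143.1860
Value (long) = (F − K)·e^(−rT) = (143.1860 − 154.54) × 0.982644 = -11.1569
Short position value = −(long value) = €11.16

€11.16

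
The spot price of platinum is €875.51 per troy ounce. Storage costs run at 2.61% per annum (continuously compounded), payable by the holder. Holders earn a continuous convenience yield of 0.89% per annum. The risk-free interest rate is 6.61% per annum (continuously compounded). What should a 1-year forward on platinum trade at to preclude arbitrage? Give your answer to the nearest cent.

€951.56 per troy ounce

Net carry = r + u − y = 0.0661 + 0.0261 − 0.0089 = 0.0833
F = S·e^((r+u−y)T) = 875.51 · e^(0.0833 × 1) = 875.51 · e^0.083300
= 875.51 × 1.086868 = €951.56 per troy ounce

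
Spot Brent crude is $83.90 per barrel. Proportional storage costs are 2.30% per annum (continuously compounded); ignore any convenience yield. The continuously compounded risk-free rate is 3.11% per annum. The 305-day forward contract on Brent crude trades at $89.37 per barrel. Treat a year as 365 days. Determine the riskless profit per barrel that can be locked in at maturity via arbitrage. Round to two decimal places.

Fair forward: F* = S·e^(carry·T), with carry = (r + u) = 0.0311 + 0.0230 = 0.0541
F* = 83.90 · e^(0.0541 × 305/365) = 83.90 · e^0.045207 = 83.90 × 1.046244 = $87.7799
Market $89.37 > fair $87.7799: forward overpriced → cash-and-carry (buy spot, short the forward).
At maturity, profit = |F_mkt − F*| = |89.37 − 87.7799| = $1.59 per barrel

$1.59 per barrel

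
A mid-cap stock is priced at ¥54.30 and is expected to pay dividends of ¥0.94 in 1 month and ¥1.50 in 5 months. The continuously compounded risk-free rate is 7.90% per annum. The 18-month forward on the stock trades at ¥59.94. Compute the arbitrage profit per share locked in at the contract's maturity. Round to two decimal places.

PV(dividends) I = 0.94·e^(−0.0790·1/12) + 1.50·e^(−0.0790·5/12) = 2.3853
Fair forward F* = (S − I)·e^(rT) = (54.30 − 2.3853)·e^0.118500 = 51.9147 × 1.125807 = 58.4459
Market ¥59.94 > fair 58.4459: forward overpriced → cash-and-carry (borrow at r, buy the stock and collect the dividends, short the forward).
Profit at T = |F_mkt − F*| = |59.94 − 58.4459| = ¥1.49 per share

¥1.49 per share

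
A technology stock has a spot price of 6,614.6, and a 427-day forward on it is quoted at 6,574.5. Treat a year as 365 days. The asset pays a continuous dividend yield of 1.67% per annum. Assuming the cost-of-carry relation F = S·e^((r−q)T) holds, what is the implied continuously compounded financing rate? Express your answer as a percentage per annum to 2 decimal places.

1.15%

From F = S·e^((r−q)T): (r − q) = ln(F/S)/T
ln(6574.5/6614.6) = ln(0.993938) = -0.006080
(r − q) = -0.006080 / (427/365) = -0.005197
r = ln(F/S)/T + q = -0.005197 + 0.0167 = 0.011503
r = 1.15%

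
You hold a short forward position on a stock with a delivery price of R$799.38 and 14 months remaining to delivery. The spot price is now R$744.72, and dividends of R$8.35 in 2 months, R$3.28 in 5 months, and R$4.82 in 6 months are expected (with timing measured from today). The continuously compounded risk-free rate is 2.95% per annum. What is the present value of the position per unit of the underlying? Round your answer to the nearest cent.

PV(remaining dividends) I = 8.35·e^(−0.0295·2/12) + 3.28·e^(−0.0295·5/12) + 4.82·e^(−0.0295·6/12) = 16.2984
Current forward F = (S − I)·e^(rT) = (744.72 − 16.2984)·e^(0.0295·14/12) = 728.4216 × 1.035016 = 753.9280
Value (long) = (F − K)·e^(−rT) = (753.9280 − 799.38) × 0.966169 = -43.9143
Short position value = −(long value) = R$43.91

R$43.91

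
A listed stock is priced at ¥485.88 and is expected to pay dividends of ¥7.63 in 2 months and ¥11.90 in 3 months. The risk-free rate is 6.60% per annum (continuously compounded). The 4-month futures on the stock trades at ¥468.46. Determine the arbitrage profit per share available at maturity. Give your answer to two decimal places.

PV(dividends) I = 7.63·e^(−0.0660·2/12) + 11.90·e^(−0.0660·3/12) = 19.2518
Fair futures F* = (S − I)·e^(rT) = (485.88 − 19.2518)·e^0.022000 = 466.6282 × 1.022244 = 477.0079
Market ¥468.46 < fair 477.0079: forward underpriced → reverse cash-and-carry (short the stock, invest proceeds at r, pay the dividends, go long the forward).
Profit at T = |F_mkt − F*| = |468.46 − 477.0079| = ¥8.55 per share

¥8.55 per share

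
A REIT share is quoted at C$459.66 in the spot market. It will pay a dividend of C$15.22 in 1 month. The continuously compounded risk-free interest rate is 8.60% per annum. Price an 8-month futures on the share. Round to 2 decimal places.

PV(dividends) I = 15.22·e^(−0.0860·1/12)
I = 15.1113
F = (S − I)·e^(rT) = (459.66 − 15.1113) · e^(0.0860·8/12)
= 444.5487 · e^0.057333 = 444.5487 × 1.059008 = C$470.78

C$470.78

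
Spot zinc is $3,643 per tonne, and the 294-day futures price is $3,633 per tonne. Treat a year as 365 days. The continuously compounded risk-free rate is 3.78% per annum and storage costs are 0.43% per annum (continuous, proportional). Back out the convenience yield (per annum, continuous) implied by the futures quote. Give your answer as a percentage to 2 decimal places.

F = S·e^((r+u−y)T) ⇒ (r+u−y) = ln(F/S)/T
ln(3633/3643) = -0.002749; /T ⇒ -0.003413
y = r + u − ln(F/S)/T = 0.0378 + 0.0043 + 0.003413 = 0.045513
y = 4.55%

4.55%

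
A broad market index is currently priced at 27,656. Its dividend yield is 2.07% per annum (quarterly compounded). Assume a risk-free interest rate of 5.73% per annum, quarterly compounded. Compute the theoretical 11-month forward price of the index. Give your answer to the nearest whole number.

F = S · (1+r/4)^(4T) / (1+q/4)^(4T)
= 27656 × 1.053536 / 1.019106 = 27656 × 1.033785
F = 28,590

28,590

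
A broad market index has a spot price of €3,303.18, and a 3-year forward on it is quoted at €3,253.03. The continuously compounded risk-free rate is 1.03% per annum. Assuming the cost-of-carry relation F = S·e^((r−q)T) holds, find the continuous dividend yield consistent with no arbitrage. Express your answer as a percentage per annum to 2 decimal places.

1.54%

From F = S·e^((r−q)T): (r − q) = ln(F/S)/T
ln(3253.03/3303.18) = ln(0.984818) = -0.015298
(r − q) = -0.015298 / (3) = -0.005099
q = r − ln(F/S)/T = 0.0103 + 0.005099 = 0.015399
q = 1.54%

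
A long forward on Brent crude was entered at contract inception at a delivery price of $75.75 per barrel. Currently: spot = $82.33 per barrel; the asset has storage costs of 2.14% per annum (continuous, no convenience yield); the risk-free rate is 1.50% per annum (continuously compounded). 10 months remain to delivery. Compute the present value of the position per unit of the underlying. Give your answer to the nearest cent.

Current fair forward for the remaining 10 months: F = S·e^((r + u)·T), (r + u) = 0.0150 + 0.0214 = 0.0364
F = 82.33 · e^(0.0364 × 10/12) = 82.33 × 1.030798 = 84.8656
Value of long forward = (F − K)·e^(−rT) = (84.8656 − 75.75) · e^(−0.0150·10/12)
= 9.1156 × 0.987578 = 9.00

$9.00 per barrel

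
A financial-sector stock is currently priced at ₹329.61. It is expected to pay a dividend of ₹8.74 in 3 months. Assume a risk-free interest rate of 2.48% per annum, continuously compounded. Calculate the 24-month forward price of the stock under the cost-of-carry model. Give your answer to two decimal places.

PV(dividends) I = 8.74·e^(−0.0248·3/12)
I = 8.6860
F = (S − I)·e^(rT) = (329.61 − 8.6860) · e^(0.0248·24/12)
= 320.9240 · e^0.049600 = 320.9240 × 1.050851 = ₹337.24

₹337.24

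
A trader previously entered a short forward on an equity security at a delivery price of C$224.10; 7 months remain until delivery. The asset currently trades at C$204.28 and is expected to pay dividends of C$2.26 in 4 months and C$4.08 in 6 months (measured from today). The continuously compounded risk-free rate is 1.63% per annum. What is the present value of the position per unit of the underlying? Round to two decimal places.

PV(remaining dividends) I = 2.26·e^(−0.0163·4/12) + 4.08·e^(−0.0163·6/12) = 6.2946
Current forward F = (S − I)·e^(rT) = (204.28 − 6.2946)·e^(0.0163·7/12) = 197.9854 × 1.009554 = 199.8770
Value (long) = (F − K)·e^(−rT) = (199.8770 − 224.10) × 0.990537 = -23.9938
Short position value = −(long value) = C$23.99

C$23.99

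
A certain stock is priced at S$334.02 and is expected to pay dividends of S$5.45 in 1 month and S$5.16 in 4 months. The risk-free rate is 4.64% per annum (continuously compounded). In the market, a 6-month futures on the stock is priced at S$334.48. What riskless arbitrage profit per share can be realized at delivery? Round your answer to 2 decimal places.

S$3.38 per share

PV(dividends) I = 5.45·e^(−0.0464·1/12) + 5.16·e^(−0.0464·4/12) = 10.5098
Fair futures F* = (S − I)·e^(rT) = (334.02 − 10.5098)·e^0.023200 = 323.5102 × 1.023471 = 331.1033
Market S$334.48 > fair 331.1033: forward overpriced → cash-and-carry (borrow at r, buy the stock and collect the dividends, short the forward).
Profit at T = |F_mkt − F*| = |334.48 − 331.1033| = S$3.38 per share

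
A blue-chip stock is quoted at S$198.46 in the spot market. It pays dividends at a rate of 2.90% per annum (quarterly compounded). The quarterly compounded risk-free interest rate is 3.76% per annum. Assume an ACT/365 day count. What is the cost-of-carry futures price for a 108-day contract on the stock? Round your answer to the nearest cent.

S$198.96

F = S · (1+r/4)^(4T) / (1+q/4)^(4T)
= 198.46 × 1.011135 / 1.008587 = 198.46 × 1.002526
F = S$198.96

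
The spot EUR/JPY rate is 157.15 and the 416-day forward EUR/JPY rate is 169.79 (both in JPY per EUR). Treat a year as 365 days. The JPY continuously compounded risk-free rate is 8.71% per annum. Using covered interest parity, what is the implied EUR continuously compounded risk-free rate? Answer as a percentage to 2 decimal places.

F = S·e^((r_JPY − r_EUR)T) ⇒ r_EUR = r_JPY − ln(F/S)/T
ln(169.79/157.15) = 0.077362; /(416/365) = 0.067878
r_EUR = 0.0871 − 0.067878 = 0.019222
r_EUR = 1.92%

1.92%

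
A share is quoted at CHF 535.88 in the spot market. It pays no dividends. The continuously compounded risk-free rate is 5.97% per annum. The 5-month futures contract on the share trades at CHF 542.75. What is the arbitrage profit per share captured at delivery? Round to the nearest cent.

CHF 6.63 per share

Fair futures: F* = S·e^(carry·T), with carry = r = 0.0597
F* = 535.88 · e^(0.0597 × 5/12) = 535.88 · e^0.024875 = 535.88 × 1.025187 = CHF 549.3772
Market CHF 542.75 < fair CHF 549.3772: forward underpriced → reverse cash-and-carry (short spot, go long the forward).
At maturity, profit = |F_mkt − F*| = |542.75 − 549.3772| = CHF 6.63 per share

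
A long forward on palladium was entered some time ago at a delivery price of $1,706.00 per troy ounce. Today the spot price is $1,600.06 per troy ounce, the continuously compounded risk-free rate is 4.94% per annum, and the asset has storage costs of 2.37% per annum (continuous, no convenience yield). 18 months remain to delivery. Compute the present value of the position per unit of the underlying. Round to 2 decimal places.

$73.81 per troy ounce

Current fair forward for the remaining 18 months: F = S·e^((r + u)·T), (r + u) = 0.0494 + 0.0237 = 0.0731
F = 1600.06 · e^(0.0731 × 18/12) = 1600.06 × 1.11588744 = 1785.4869
Value of long forward = (F − K)·e^(−rT) = (1785.4869 − 1706.00) · e^(−0.0494·18/12)
= 79.4869 × 0.92857883 = 73.81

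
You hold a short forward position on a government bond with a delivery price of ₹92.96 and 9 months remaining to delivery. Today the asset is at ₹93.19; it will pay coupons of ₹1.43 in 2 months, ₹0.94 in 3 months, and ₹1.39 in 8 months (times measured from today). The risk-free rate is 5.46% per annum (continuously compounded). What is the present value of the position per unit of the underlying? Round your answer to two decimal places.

-₹0.28

PV(remaining coupons) I = 1.43·e^(−0.0546·2/12) + 0.94·e^(−0.0546·3/12) + 1.39·e^(−0.0546·8/12) = 3.6846
Current forward F = (S − I)·e^(rT) = (93.19 − 3.6846)·e^(0.0546·9/12) = 89.5054 × 1.041800 = 93.2467
Value (long) = (F − K)·e^(−rT) = (93.2467 − 92.96) × 0.959877 = 0.2752
Short position value = −(long value) = -₹0.28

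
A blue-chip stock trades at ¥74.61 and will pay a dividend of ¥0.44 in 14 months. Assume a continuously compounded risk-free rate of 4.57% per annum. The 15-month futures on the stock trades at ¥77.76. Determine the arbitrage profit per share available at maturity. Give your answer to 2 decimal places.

PV(dividends) I = 0.44·e^(−0.0457·14/12) = 0.4172
Fair futures F* = (S − I)·e^(rT) = (74.61 − 0.4172)·e^0.057125 = 74.1928 × 1.058788 = 78.5544
Market ¥77.76 < fair 78.5544: forward underpriced → reverse cash-and-carry (short the stock, invest proceeds at r, pay the dividends, go long the forward).
Profit at T = |F_mkt − F*| = |77.76 − 78.5544| = ¥0.79 per share

¥0.79 per share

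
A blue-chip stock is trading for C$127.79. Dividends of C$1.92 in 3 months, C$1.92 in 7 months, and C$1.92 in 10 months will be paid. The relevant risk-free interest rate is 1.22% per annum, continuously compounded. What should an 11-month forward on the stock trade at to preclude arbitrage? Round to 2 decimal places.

C$123.44

PV(dividends) I = 1.92·e^(−0.0122·3/12) + 1.92·e^(−0.0122·7/12) + 1.92·e^(−0.0122·10/12)
I = 1.9142 + 1.9064 + 1.9006 = 5.7212
F = (S − I)·e^(rT) = (127.79 − 5.7212) · e^(0.0122·11/12)
= 122.0688 · e^0.011183 = 122.0688 × 1.011246 = C$123.44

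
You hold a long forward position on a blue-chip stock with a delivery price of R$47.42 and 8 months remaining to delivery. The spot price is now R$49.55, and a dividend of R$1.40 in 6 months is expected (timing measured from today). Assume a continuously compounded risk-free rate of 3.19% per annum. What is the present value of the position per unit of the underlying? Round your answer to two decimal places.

PV(remaining dividends) I = 1.40·e^(−0.0319·6/12) = 1.3778
Current forward F = (S − I)·e^(rT) = (49.55 − 1.3778)·e^(0.0319·8/12) = 48.1722 × 1.021494 = 49.2076
Value (long) = (F − K)·e^(−rT) = (49.2076 − 47.42) × 0.978958 = 1.7500
Value = R$1.75

R$1.75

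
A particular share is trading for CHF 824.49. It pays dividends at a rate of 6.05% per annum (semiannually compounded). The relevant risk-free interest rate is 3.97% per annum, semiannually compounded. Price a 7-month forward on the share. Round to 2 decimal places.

F = S · (1+r/2)^(2T) / (1+q/2)^(2T)
= 824.49 × 1.023196 / 1.035380 = 824.49 × 0.988232
F = CHF 814.79

CHF 814.79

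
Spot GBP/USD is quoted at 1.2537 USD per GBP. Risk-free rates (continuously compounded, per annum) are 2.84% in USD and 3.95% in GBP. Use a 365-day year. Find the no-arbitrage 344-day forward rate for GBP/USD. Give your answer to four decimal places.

F = S·e^((r_USD − r_GBP)T) = 1.2537 · e^((0.0284 − 0.0395) × 344/365)
= 1.2537 · e^-0.010461 = 1.2537 × 0.989594
F = 1.2407 USD per GBP

1.2407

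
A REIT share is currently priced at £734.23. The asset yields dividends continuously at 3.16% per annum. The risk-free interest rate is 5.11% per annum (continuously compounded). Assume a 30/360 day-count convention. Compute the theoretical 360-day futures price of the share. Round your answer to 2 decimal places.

£748.69

F = S·e^((r − q)T) = 734.23 · e^((0.0511 − 0.0316) × 360/360)
= 734.23 · e^0.019500 = 734.23 × 1.019691
F = £748.69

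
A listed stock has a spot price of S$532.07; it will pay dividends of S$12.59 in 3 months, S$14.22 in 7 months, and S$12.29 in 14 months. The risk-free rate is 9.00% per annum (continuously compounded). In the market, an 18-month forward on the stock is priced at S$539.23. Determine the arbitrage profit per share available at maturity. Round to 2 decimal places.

PV(dividends) I = 12.59·e^(−0.0900·3/12) + 14.22·e^(−0.0900·7/12) + 12.29·e^(−0.0900·14/12) = 36.8676
Fair forward F* = (S − I)·e^(rT) = (532.07 − 36.8676)·e^0.135000 = 495.2024 × 1.144537 = 566.7775
Market S$539.23 < fair 566.7775: forward underpriced → reverse cash-and-carry (short the stock, invest proceeds at r, pay the dividends, go long the forward).
Profit at T = |F_mkt − F*| = |539.23 − 566.7775| = S$27.55 per share

S$27.55 per share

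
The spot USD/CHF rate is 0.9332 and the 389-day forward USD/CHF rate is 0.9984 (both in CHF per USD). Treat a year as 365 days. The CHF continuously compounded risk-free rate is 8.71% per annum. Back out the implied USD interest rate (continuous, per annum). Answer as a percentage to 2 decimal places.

F = S·e^((r_CHF − r_USD)T) ⇒ r_USD = r_CHF − ln(F/S)/T
ln(0.9984/0.9332) = 0.067534; /(389/365) = 0.063367
r_USD = 0.0871 − 0.063367 = 0.023733
r_USD = 2.37%

2.37%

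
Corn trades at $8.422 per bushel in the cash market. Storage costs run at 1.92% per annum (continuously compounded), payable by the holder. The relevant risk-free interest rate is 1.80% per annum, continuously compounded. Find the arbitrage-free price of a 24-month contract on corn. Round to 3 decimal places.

Net carry = r + u − y = 0.0180 + 0.0192 − 0.0000 = 0.0372
F = S·e^((r+u−y)T) = 8.422 · e^(0.0372 × 24/12) = 8.422 · e^0.074400
= 8.422 × 1.077238 = $9.072 per bushel

$9.072 per bushel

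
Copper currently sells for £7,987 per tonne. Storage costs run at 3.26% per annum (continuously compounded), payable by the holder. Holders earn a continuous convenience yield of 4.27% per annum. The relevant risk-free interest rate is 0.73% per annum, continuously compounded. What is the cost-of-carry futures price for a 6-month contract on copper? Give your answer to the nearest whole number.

£7,976 per tonne

Net carry = r + u − y = 0.0073 + 0.0326 − 0.0427 = -0.0028
F = S·e^((r+u−y)T) = 7987 · e^(-0.0028 × 6/12) = 7987 · e^-0.001400
= 7987 × 0.998601 = £7,976 per tonne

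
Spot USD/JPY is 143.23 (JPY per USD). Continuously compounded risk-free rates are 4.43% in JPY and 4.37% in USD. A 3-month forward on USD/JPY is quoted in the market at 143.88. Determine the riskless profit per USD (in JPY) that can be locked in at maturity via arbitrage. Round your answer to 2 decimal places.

0.63 per USD (in JPY)

Fair forward: F* = S·e^(carry·T), with carry = (r_JPY − r_USD) = 0.0443 − 0.0437 = 0.0006
F* = 143.23 · e^(0.0006 × 3/12) = 143.23 · e^0.000150 = 143.23 × 1.000150 = 143.2515
Market 143.88 > fair 143.2515: forward overpriced → cash-and-carry (buy spot, short the forward).
At maturity, profit = |F_mkt − F*| = |143.88 − 143.2515| = 0.63 per USD (in JPY)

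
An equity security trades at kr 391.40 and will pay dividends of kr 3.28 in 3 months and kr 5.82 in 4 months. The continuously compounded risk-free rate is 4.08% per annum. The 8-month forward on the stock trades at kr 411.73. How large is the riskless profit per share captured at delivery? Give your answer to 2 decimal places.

kr 18.77 per share

PV(dividends) I = 3.28·e^(−0.0408·3/12) + 5.82·e^(−0.0408·4/12) = 8.9881
Fair forward F* = (S − I)·e^(rT) = (391.40 − 8.9881)·e^0.027200 = 382.4119 × 1.027573 = 392.9561
Market kr 411.73 > fair 392.9561: forward overpriced → cash-and-carry (borrow at r, buy the stock and collect the dividends, short the forward).
Profit at T = |F_mkt − F*| = |411.73 − 392.9561| = kr 18.77 per share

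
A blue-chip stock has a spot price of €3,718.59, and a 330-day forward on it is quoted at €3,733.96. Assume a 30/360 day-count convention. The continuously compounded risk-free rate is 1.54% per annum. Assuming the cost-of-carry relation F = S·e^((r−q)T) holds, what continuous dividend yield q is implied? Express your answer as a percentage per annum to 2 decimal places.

From F = S·e^((r−q)T): (r − q) = ln(F/S)/T
ln(3733.96/3718.59) = ln(1.004133) = 0.004124
(r − q) = 0.004124 / (330/360) = 0.004499
q = r − ln(F/S)/T = 0.0154 − 0.004499 = 0.010901
q = 1.09%

1.09%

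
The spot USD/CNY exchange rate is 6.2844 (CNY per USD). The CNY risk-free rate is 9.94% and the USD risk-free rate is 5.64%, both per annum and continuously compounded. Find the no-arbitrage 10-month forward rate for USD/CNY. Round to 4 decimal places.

6.5137

F = S·e^((r_CNY − r_USD)T) = 6.2844 · e^((0.0994 − 0.0564) × 10/12)
= 6.2844 · e^0.035833 = 6.2844 × 1.036483
F = 6.5137 CNY per USD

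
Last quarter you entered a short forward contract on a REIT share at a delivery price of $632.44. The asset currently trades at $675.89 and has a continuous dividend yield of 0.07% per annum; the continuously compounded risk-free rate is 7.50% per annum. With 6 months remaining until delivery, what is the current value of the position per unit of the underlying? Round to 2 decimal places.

-$66.49

Current fair forward for the remaining 6 months: F = S·e^((r − q)·T), (r − q) = 0.0750 − 0.0007 = 0.0743
F = 675.89 · e^(0.0743 × 6/12) = 675.89 × 1.037849 = 701.4718
Value of long forward = (F − K)·e^(−rT) = (701.4718 − 632.44) · e^(−0.0750·6/12)
= 69.0318 × 0.963194 = 66.49
Short position value = −(long value) = -$66.49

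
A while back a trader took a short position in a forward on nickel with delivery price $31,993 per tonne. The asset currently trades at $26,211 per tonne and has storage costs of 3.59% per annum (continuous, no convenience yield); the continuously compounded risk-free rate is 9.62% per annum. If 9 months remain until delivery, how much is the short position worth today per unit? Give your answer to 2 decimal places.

Current fair forward for the remaining 9 months: F = S·e^((r + u)·T), (r + u) = 0.0962 + 0.0359 = 0.1321
F = 26211 · e^(0.1321 × 9/12) = 26211 × 1.10414911 = 28940.8523
Value of long forward = (F − K)·e^(−rT) = (28940.8523 − 31993) · e^(−0.0962·9/12)
= -3052.1477 × 0.93039133 = -2839.69
Short position value = −(long value) = $2839.69

$2839.69 per tonne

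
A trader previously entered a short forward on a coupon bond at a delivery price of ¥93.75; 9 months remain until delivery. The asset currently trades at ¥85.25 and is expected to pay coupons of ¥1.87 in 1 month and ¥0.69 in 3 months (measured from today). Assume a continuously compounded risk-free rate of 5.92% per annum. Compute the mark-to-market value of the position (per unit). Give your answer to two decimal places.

PV(remaining coupons) I = 1.87·e^(−0.0592·1/12) + 0.69·e^(−0.0592·3/12) = 2.5407
Current forward F = (S − I)·e^(rT) = (85.25 − 2.5407)·e^(0.0592·9/12) = 82.7093 × 1.045400 = 86.4643
Value (long) = (F − K)·e^(−rT) = (86.4643 − 93.75) × 0.956571 = -6.9693
Short position value = −(long value) = ¥6.97

¥6.97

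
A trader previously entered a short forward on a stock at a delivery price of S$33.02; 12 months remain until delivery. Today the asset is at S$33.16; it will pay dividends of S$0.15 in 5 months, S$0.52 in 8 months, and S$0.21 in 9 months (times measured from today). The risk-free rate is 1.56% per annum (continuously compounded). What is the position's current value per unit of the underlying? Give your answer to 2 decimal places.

S$0.22

PV(remaining dividends) I = 0.15·e^(−0.0156·5/12) + 0.52·e^(−0.0156·8/12) + 0.21·e^(−0.0156·9/12) = 0.8712
Current forward F = (S − I)·e^(rT) = (33.16 − 0.8712)·e^(0.0156·12/12) = 32.2888 × 1.015722 = 32.7964
Value (long) = (F − K)·e^(−rT) = (32.7964 − 33.02) × 0.984521 = -0.2201
Short position value = −(long value) = S$0.22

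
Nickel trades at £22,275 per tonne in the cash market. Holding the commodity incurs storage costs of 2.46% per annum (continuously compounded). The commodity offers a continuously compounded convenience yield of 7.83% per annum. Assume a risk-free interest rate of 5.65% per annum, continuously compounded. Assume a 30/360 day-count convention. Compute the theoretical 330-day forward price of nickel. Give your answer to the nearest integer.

£22,332 per tonne

Net carry = r + u − y = 0.0565 + 0.0246 − 0.0783 = 0.0028
F = S·e^((r+u−y)T) = 22275 · e^(0.0028 × 330/360) = 22275 · e^0.002567
= 22275 × 1.002570 = £22,332 per tonne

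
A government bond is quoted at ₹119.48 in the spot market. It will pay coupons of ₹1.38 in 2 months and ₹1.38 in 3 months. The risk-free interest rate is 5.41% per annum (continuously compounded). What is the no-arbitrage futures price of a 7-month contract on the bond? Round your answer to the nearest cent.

PV(coupons) I = 1.38·e^(−0.0541·2/12) + 1.38·e^(−0.0541·3/12)
I = 1.3676 + 1.3615 = 2.7291
F = (S − I)·e^(rT) = (119.48 − 2.7291) · e^(0.0541·7/12)
= 116.7509 · e^0.031558 = 116.7509 × 1.032061 = ₹120.49

₹120.49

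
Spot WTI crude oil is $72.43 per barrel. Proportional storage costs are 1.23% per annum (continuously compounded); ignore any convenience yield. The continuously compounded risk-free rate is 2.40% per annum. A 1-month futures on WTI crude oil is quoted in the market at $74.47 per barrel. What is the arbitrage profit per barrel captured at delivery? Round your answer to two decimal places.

Fair futures: F* = S·e^(carry·T), with carry = (r + u) = 0.0240 + 0.0123 = 0.0363
F* = 72.43 · e^(0.0363 × 1/12) = 72.43 · e^0.003025 = 72.43 × 1.003030 = $72.6495
Market $74.47 > fair $72.6495: forward overpriced → cash-and-carry (buy spot, short the forward).
At maturity, profit = |F_mkt − F*| = |74.47 − 72.6495| = $1.82 per barrel

$1.82 per barrel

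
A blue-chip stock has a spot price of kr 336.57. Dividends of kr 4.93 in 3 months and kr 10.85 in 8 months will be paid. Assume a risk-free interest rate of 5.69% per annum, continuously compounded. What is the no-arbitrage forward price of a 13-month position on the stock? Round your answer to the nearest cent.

PV(dividends) I = 4.93·e^(−0.0569·3/12) + 10.85·e^(−0.0569·8/12)
I = 4.8604 + 10.4461 = 15.3065
F = (S − I)·e^(rT) = (336.57 − 15.3065) · e^(0.0569·13/12)
= 321.2635 · e^0.061642 = 321.2635 × 1.063582 = kr 341.69

kr 341.69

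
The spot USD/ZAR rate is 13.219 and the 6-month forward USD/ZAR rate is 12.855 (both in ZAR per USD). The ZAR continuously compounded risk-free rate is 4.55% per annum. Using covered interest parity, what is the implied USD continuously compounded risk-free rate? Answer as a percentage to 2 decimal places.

F = S·e^((r_ZAR − r_USD)T) ⇒ r_USD = r_ZAR − ln(F/S)/T
ln(12.855/13.219) = -0.027922; /(6/12) = -0.055844
r_USD = 0.0455 + 0.055844 = 0.101344
r_USD = 10.13%

10.13%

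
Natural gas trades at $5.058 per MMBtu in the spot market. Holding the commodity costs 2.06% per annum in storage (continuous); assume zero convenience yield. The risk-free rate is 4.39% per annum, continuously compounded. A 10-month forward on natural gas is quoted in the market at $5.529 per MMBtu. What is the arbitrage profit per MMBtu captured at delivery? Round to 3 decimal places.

$0.192 per MMBtu

Fair forward: F* = S·e^(carry·T), with carry = (r + u) = 0.0439 + 0.0206 = 0.0645
F* = 5.058 · e^(0.0645 × 10/12) = 5.058 · e^0.053750 = 5.058 × 1.055221 = $5.3373
Market $5.529 > fair $5.3373: forward overpriced → cash-and-carry (buy spot, short the forward).
At maturity, profit = |F_mkt − F*| = |5.529 − 5.3373| = $0.192 per MMBtu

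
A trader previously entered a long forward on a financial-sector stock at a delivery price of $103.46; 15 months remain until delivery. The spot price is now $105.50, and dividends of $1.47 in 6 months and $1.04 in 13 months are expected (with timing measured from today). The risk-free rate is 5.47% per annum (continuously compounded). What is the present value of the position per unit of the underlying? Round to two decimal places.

PV(remaining dividends) I = 1.47·e^(−0.0547·6/12) + 1.04·e^(−0.0547·13/12) = 2.4105
Current forward F = (S − I)·e^(rT) = (105.50 − 2.4105)·e^(0.0547·15/12) = 103.0895 × 1.070767 = 110.3848
Value (long) = (F − K)·e^(−rT) = (110.3848 − 103.46) × 0.933910 = 6.4671
Value = $6.47

$6.47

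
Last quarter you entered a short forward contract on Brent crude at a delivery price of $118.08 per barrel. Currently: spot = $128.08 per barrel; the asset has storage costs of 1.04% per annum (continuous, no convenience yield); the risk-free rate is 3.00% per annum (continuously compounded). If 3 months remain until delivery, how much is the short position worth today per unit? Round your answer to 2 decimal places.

-$11.22 per barrel

Current fair forward for the remaining 3 months: F = S·e^((r + u)·T), (r + u) = 0.0300 + 0.0104 = 0.0404
F = 128.08 · e^(0.0404 × 3/12) = 128.08 × 1.010151 = 129.3801
Value of long forward = (F − K)·e^(−rT) = (129.3801 − 118.08) · e^(−0.0300·3/12)
= 11.3001 × 0.992528 = 11.22
Short position value = −(long value) = -$11.22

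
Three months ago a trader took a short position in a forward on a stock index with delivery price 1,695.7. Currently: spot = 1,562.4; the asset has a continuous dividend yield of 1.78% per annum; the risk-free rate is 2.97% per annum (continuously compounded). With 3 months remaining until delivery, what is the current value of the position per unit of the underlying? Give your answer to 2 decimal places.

Current fair forward for the remaining 3 months: F = S·e^((r − q)·T), (r − q) = 0.0297 − 0.0178 = 0.0119
F = 1562.4 · e^(0.0119 × 3/12) = 1562.4 × 1.00297943 = 1567.0551
Value of long forward = (F − K)·e^(−rT) = (1567.0551 − 1695.7) · e^(−0.0297·3/12)
= -128.6449 × 0.99260250 = -127.69
Short position value = −(long value) = 127.69

127.69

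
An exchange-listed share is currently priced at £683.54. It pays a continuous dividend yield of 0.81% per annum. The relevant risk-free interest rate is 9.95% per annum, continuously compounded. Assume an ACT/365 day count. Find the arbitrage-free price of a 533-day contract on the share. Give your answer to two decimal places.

F = S·e^((r − q)T) = 683.54 · e^((0.0995 − 0.0081) × 533/365)
= 683.54 · e^0.133469 = 683.54 × 1.142786
F = £781.14

£781.14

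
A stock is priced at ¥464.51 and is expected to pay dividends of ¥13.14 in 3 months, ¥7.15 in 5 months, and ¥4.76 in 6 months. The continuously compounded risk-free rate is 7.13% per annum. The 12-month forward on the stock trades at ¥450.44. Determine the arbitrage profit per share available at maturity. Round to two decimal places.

PV(dividends) I = 13.14·e^(−0.0713·3/12) + 7.15·e^(−0.0713·5/12) + 4.76·e^(−0.0713·6/12) = 24.4419
Fair forward F* = (S − I)·e^(rT) = (464.51 − 24.4419)·e^0.071300 = 440.0681 × 1.073903 = 472.5905
Market ¥450.44 < fair 472.5905: forward underpriced → reverse cash-and-carry (short the stock, invest proceeds at r, pay the dividends, go long the forward).
Profit at T = |F_mkt − F*| = |450.44 − 472.5905| = ¥22.15 per share

¥22.15 per share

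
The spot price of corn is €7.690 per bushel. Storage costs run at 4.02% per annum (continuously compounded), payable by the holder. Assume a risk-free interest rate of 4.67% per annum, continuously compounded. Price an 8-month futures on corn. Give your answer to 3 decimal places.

Net carry = r + u − y = 0.0467 + 0.0402 − 0.0000 = 0.0869
F = S·e^((r+u−y)T) = 7.690 · e^(0.0869 × 8/12) = 7.690 · e^0.057933
= 7.690 × 1.059644 = €8.149 per bushel

€8.149 per bushel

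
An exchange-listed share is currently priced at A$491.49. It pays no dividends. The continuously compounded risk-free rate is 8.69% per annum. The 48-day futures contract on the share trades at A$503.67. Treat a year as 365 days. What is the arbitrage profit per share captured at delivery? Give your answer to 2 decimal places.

A$6.53 per share

Fair futures: F* = S·e^(carry·T), with carry = r = 0.0869
F* = 491.49 · e^(0.0869 × 48/365) = 491.49 · e^0.011428 = 491.49 × 1.011494 = A$497.1392
Market A$503.67 > fair A$497.1392: forward overpriced → cash-and-carry (buy spot, short the forward).
At maturity, profit = |F_mkt − F*| = |503.67 − 497.1392| = A$6.53 per share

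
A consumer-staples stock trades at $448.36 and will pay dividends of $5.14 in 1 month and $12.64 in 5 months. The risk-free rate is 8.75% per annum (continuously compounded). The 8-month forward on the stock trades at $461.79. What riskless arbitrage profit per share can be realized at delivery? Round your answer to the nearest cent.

$4.83 per share

PV(dividends) I = 5.14·e^(−0.0875·1/12) + 12.64·e^(−0.0875·5/12) = 17.2901
Fair forward F* = (S − I)·e^(rT) = (448.36 − 17.2901)·e^0.058333 = 431.0699 × 1.060068 = 456.9634
Market $461.79 > fair 456.9634: forward overpriced → cash-and-carry (borrow at r, buy the stock and collect the dividends, short the forward).
Profit at T = |F_mkt − F*| = |461.79 − 456.9634| = $4.83 per share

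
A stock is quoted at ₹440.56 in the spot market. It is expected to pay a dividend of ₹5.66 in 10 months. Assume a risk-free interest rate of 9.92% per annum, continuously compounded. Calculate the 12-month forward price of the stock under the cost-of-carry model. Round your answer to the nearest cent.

₹480.75

PV(dividends) I = 5.66·e^(−0.0992·10/12)
I = 5.2109
F = (S − I)·e^(rT) = (440.56 − 5.2109) · e^(0.0992·12/12)
= 435.3491 · e^0.099200 = 435.3491 × 1.104287 = ₹480.75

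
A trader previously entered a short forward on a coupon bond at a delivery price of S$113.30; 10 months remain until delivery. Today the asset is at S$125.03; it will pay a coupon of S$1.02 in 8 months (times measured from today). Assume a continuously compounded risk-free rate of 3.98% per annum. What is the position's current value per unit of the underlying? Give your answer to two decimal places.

-S$14.43

PV(remaining coupons) I = 1.02·e^(−0.0398·8/12) = 0.9933
Current forward F = (S − I)·e^(rT) = (125.03 − 0.9933)·e^(0.0398·10/12) = 124.0367 × 1.033723 = 128.2196
Value (long) = (F − K)·e^(−rT) = (128.2196 − 113.30) × 0.967377 = 14.4329
Short position value = −(long value) = -S$14.43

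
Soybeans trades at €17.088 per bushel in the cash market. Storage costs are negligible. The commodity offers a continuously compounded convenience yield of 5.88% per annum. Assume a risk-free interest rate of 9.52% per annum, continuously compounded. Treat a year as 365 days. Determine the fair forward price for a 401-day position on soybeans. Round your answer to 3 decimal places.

Net carry = r + u − y = 0.0952 + 0.0000 − 0.0588 = 0.0364
F = S·e^((r+u−y)T) = 17.088 · e^(0.0364 × 401/365) = 17.088 · e^0.039990
= 17.088 × 1.040800 = €17.785 per bushel

€17.785 per bushel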